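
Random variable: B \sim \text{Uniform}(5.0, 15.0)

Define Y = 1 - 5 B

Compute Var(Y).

For Y = aB + b: Var(Y) = a² * Var(B)
Var(B) = (15 - 5)^2/12 = 8.3333333
Var(Y) = (-5)² * 8.3333333 = 25 * 8.3333333 = 208.33333

208.33333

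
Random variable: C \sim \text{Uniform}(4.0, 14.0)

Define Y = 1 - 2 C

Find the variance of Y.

For Y = aC + b: Var(Y) = a² * Var(C)
Var(C) = (14 - 4)^2/12 = 8.3333333
Var(Y) = (-2)² * 8.3333333 = 4 * 8.3333333 = 33.333333

33.333333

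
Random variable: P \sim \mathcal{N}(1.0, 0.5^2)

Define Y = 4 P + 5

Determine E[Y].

For Y = 4P + 5:
E[Y] = 4 * E[P] + 5
E[P] = 1.0 = 1
E[Y] = 4 * 1 + 5 = 9

9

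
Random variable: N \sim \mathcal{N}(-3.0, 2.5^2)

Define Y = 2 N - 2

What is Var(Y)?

For Y = aN + b: Var(Y) = a² * Var(N)
Var(N) = 2.5^2 = 6.25
Var(Y) = 2² * 6.25 = 4 * 6.25 = 25

25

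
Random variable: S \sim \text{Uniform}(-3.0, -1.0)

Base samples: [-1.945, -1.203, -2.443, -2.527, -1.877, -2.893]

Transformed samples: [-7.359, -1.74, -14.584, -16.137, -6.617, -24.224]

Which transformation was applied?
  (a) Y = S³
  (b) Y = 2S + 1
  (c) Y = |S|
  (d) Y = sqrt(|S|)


Checking option (a) Y = S³:
  S = -1.945 -> Y = -7.359 ✓
  S = -1.203 -> Y = -1.74 ✓
  S = -2.443 -> Y = -14.584 ✓
All samples match this transformation.

(a) S³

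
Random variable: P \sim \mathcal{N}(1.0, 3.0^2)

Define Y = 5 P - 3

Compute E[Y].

For Y = 5P - 3:
E[Y] = 5 * E[P] - 3
E[P] = 1.0 = 1
E[Y] = 5 * 1 - 3 = 2

2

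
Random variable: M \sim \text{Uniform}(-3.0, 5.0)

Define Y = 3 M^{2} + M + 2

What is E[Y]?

E[Y] = 3*E[M²] + 1*E[M] + 2
E[M] = 1
E[M²] = Var(M) + (E[M])² = 5.3333333 + 1 = 6.3333333
E[Y] = 3*6.3333333 + 1*1 + 2 = 22

22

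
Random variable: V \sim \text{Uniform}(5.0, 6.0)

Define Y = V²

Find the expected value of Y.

Using E[X²] = Var(X) + (E[X])²:
E[V] = 5.5
Var(V) = (6 - 5)^2/12 = 0.083333333
E[V²] = 0.083333333 + 5.5² = 0.083333333 + 30.25 = 30.333333

30.333333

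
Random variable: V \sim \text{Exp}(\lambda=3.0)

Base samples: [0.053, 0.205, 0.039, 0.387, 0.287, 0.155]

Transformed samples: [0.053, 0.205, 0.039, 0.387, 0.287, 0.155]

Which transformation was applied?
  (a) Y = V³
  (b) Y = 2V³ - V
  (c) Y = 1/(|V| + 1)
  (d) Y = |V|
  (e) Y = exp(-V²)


Checking option (d) Y = |V|:
  V = 0.053 -> Y = 0.053 ✓
  V = 0.205 -> Y = 0.205 ✓
  V = 0.039 -> Y = 0.039 ✓
All samples match this transformation.

(d) |V|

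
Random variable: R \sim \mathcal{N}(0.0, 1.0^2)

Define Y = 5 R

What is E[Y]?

For Y = 5R:
E[Y] = 5 * E[R]
E[R] = 0.0 = 0
E[Y] = 5 * 0 = 0

0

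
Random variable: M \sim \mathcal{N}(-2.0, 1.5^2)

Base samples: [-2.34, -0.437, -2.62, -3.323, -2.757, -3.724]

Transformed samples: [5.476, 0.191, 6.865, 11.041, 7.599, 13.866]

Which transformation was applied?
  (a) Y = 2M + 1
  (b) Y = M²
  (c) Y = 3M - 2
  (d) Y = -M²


Checking option (b) Y = M²:
  M = -2.34 -> Y = 5.476 ✓
  M = -0.437 -> Y = 0.191 ✓
  M = -2.62 -> Y = 6.865 ✓
All samples match this transformation.

(b) M²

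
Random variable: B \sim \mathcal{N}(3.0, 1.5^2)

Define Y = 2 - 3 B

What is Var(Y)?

For Y = aB + b: Var(Y) = a² * Var(B)
Var(B) = 1.5^2 = 2.25
Var(Y) = (-3)² * 2.25 = 9 * 2.25 = 20.25

20.25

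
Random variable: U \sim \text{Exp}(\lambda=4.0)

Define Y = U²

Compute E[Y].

E[U²] = Var(U) + (E[U])² = 0.0625 + 0.0625 = 0.125

0.125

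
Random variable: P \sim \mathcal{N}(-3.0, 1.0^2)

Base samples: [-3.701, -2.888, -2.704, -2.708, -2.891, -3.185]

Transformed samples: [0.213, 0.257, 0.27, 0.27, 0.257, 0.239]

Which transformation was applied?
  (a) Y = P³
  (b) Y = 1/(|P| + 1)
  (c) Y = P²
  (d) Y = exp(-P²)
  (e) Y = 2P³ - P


Checking option (b) Y = 1/(|P| + 1):
  P = -3.701 -> Y = 0.213 ✓
  P = -2.888 -> Y = 0.257 ✓
  P = -2.704 -> Y = 0.27 ✓
All samples match this transformation.

(b) 1/(|P| + 1)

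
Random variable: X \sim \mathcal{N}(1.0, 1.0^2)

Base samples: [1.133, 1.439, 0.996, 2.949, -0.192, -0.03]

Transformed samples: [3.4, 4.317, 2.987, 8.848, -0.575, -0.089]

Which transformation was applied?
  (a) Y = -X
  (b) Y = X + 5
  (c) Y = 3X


Checking option (c) Y = 3X:
  X = 1.133 -> Y = 3.4 ✓
  X = 1.439 -> Y = 4.317 ✓
  X = 0.996 -> Y = 2.987 ✓
All samples match this transformation.

(c) 3X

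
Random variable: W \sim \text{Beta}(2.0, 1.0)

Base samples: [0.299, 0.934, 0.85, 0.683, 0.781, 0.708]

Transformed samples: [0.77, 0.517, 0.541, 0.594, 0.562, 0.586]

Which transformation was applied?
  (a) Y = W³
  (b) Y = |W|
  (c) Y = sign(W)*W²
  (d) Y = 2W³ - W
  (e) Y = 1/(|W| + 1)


Checking option (e) Y = 1/(|W| + 1):
  W = 0.299 -> Y = 0.77 ✓
  W = 0.934 -> Y = 0.517 ✓
  W = 0.85 -> Y = 0.541 ✓
All samples match this transformation.

(e) 1/(|W| + 1)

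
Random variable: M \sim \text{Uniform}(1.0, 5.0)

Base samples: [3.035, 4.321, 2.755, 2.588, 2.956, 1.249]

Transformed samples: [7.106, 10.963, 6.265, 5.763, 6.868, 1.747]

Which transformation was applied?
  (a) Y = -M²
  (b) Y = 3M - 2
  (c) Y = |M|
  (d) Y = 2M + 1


Checking option (b) Y = 3M - 2:
  M = 3.035 -> Y = 7.106 ✓
  M = 4.321 -> Y = 10.963 ✓
  M = 2.755 -> Y = 6.265 ✓
All samples match this transformation.

(b) 3M - 2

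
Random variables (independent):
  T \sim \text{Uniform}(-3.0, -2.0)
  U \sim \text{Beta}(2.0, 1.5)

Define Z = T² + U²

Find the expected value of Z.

E[Z] = E[T²] + E[U²]
E[T²] = Var(T) + E[T]² = 0.083333333 + 6.25 = 6.3333333
E[U²] = Var(U) + E[U]² = 0.054421769 + 0.32653061 = 0.38095238
E[Z] = 6.3333333 + 0.38095238 = 6.7142857

6.7142857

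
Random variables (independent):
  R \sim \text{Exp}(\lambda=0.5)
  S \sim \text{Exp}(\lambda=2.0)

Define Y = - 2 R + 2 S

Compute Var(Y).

For independent RVs: Var(aX + bY) = a²Var(X) + b²Var(Y)
Var(R) = 4
Var(S) = 0.25
Var(Y) = (-2)²*4 + 2²*0.25
= 4*4 + 4*0.25 = 17

17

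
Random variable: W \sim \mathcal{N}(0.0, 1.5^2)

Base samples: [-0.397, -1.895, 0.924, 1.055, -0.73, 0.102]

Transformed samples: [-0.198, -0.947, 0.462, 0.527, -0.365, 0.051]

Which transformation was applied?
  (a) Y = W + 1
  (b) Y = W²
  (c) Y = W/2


Checking option (c) Y = W/2:
  W = -0.397 -> Y = -0.198 ✓
  W = -1.895 -> Y = -0.947 ✓
  W = 0.924 -> Y = 0.462 ✓
All samples match this transformation.

(c) W/2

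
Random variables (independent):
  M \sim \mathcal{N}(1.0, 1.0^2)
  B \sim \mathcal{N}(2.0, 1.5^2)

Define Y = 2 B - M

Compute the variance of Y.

For independent RVs: Var(aX + bY) = a²Var(X) + b²Var(Y)
Var(M) = 1
Var(B) = 2.25
Var(Y) = (-1)²*1 + 2²*2.25
= 1*1 + 4*2.25 = 10

10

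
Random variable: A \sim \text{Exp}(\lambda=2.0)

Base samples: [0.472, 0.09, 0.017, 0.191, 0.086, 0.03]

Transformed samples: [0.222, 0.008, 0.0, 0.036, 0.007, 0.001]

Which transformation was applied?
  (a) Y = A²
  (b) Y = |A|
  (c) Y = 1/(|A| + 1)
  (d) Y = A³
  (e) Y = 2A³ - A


Checking option (a) Y = A²:
  A = 0.472 -> Y = 0.222 ✓
  A = 0.09 -> Y = 0.008 ✓
  A = 0.017 -> Y = 0.0 ✓
All samples match this transformation.

(a) A²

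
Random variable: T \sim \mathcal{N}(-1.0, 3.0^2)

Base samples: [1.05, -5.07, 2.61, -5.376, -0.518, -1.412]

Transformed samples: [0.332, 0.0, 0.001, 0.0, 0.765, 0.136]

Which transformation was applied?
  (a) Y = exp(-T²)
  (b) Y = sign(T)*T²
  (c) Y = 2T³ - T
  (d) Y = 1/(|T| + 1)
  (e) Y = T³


Checking option (a) Y = exp(-T²):
  T = 1.05 -> Y = 0.332 ✓
  T = -5.07 -> Y = 0.0 ✓
  T = 2.61 -> Y = 0.001 ✓
All samples match this transformation.

(a) exp(-T²)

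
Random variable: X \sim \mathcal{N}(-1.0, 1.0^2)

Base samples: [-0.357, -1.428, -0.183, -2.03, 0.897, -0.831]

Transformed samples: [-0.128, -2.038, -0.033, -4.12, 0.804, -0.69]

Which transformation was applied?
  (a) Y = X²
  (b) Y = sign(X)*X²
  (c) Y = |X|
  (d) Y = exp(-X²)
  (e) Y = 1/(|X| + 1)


Checking option (b) Y = sign(X)*X²:
  X = -0.357 -> Y = -0.128 ✓
  X = -1.428 -> Y = -2.038 ✓
  X = -0.183 -> Y = -0.033 ✓
All samples match this transformation.

(b) sign(X)*X²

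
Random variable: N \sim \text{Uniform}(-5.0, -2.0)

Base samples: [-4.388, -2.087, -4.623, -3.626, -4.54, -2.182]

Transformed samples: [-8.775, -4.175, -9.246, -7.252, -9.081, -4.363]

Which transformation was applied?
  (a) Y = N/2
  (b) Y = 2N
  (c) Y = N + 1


Checking option (b) Y = 2N:
  N = -4.388 -> Y = -8.775 ✓
  N = -2.087 -> Y = -4.175 ✓
  N = -4.623 -> Y = -9.246 ✓
All samples match this transformation.

(b) 2N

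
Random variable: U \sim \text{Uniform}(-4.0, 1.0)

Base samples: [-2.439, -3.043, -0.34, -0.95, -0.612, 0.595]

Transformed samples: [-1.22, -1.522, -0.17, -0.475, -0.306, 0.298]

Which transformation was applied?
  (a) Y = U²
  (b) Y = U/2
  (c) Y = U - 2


Checking option (b) Y = U/2:
  U = -2.439 -> Y = -1.22 ✓
  U = -3.043 -> Y = -1.522 ✓
  U = -0.34 -> Y = -0.17 ✓
All samples match this transformation.

(b) U/2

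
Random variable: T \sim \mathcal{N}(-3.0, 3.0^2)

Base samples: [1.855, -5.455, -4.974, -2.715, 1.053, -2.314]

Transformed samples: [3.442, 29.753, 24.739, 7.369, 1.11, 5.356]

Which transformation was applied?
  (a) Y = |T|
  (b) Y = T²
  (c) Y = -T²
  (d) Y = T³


Checking option (b) Y = T²:
  T = 1.855 -> Y = 3.442 ✓
  T = -5.455 -> Y = 29.753 ✓
  T = -4.974 -> Y = 24.739 ✓
All samples match this transformation.

(b) T²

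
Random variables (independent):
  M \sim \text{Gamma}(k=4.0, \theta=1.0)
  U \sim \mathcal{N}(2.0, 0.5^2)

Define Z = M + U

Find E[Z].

E[Z] = 1*E[M] + 1*E[U]
E[M] = 4
E[U] = 2
E[Z] = 1*4 + 1*2 = 6

6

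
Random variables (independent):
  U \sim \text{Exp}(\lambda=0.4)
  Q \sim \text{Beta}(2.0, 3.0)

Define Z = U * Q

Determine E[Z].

For independent RVs: E[XY] = E[X]*E[Y]
E[U] = 2.5
E[Q] = 0.4
E[Z] = 2.5 * 0.4 = 1

1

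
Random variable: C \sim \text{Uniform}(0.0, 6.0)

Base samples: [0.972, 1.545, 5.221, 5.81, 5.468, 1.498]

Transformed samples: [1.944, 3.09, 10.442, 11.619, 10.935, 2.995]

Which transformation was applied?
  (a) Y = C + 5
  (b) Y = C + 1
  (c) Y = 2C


Checking option (c) Y = 2C:
  C = 0.972 -> Y = 1.944 ✓
  C = 1.545 -> Y = 3.09 ✓
  C = 5.221 -> Y = 10.442 ✓
All samples match this transformation.

(c) 2C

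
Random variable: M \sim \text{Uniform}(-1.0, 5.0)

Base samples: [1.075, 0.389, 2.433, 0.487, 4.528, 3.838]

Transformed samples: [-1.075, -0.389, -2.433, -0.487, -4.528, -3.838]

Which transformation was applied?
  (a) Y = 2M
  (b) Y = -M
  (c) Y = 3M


Checking option (b) Y = -M:
  M = 1.075 -> Y = -1.075 ✓
  M = 0.389 -> Y = -0.389 ✓
  M = 2.433 -> Y = -2.433 ✓
All samples match this transformation.

(b) -M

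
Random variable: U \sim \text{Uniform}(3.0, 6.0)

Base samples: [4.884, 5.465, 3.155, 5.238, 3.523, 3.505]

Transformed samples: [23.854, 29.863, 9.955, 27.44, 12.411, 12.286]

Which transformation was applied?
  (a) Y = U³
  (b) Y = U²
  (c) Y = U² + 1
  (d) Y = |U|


Checking option (b) Y = U²:
  U = 4.884 -> Y = 23.854 ✓
  U = 5.465 -> Y = 29.863 ✓
  U = 3.155 -> Y = 9.955 ✓
All samples match this transformation.

(b) U²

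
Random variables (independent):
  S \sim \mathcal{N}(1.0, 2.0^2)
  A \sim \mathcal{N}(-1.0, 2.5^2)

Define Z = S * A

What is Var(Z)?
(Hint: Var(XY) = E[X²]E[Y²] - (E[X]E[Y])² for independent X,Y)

Var(XY) = E[X²]E[Y²] - (E[X]E[Y])²
E[S] = 1, Var(S) = 4
E[A] = -1, Var(A) = 6.25
E[S²] = 4 + 1² = 5
E[A²] = 6.25 + (-1)² = 7.25
Var(Z) = 5*7.25 - (1*(-1))²
= 36.25 - 1 = 35.25

35.25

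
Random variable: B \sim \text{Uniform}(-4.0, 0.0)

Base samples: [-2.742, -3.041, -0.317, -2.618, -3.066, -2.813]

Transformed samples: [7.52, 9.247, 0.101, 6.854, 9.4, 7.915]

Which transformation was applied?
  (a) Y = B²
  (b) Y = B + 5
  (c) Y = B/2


Checking option (a) Y = B²:
  B = -2.742 -> Y = 7.52 ✓
  B = -3.041 -> Y = 9.247 ✓
  B = -0.317 -> Y = 0.101 ✓
All samples match this transformation.

(a) B²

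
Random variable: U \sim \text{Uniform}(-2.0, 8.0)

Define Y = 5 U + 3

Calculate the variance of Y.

For Y = aU + b: Var(Y) = a² * Var(U)
Var(U) = (8 + 2)^2/12 = 8.3333333
Var(Y) = 5² * 8.3333333 = 25 * 8.3333333 = 208.33333

208.33333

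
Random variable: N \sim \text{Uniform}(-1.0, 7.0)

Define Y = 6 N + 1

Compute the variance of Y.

For Y = aN + b: Var(Y) = a² * Var(N)
Var(N) = (7 + 1)^2/12 = 5.3333333
Var(Y) = 6² * 5.3333333 = 36 * 5.3333333 = 192

192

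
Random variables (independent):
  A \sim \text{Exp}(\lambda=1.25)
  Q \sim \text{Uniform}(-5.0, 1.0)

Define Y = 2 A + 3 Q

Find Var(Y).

For independent RVs: Var(aX + bY) = a²Var(X) + b²Var(Y)
Var(A) = 0.64
Var(Q) = 3
Var(Y) = 2²*0.64 + 3²*3
= 4*0.64 + 9*3 = 29.56

29.56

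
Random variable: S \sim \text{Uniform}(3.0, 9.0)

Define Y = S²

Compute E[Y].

Using E[X²] = Var(X) + (E[X])²:
E[S] = 6
Var(S) = (9 - 3)^2/12 = 3
E[S²] = 3 + 6² = 3 + 36 = 39

39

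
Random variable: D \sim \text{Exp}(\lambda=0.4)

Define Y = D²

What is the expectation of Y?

Using E[X²] = Var(X) + (E[X])²:
E[D] = 2.5
Var(D) = 1/0.4^2 = 6.25
E[D²] = 6.25 + 2.5² = 6.25 + 6.25 = 12.5

12.5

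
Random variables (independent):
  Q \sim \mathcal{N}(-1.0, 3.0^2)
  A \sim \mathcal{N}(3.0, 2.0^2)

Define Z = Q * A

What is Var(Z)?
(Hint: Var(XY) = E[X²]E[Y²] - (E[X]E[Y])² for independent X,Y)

Var(XY) = E[X²]E[Y²] - (E[X]E[Y])²
E[Q] = -1, Var(Q) = 9
E[A] = 3, Var(A) = 4
E[Q²] = 9 + (-1)² = 10
E[A²] = 4 + 3² = 13
Var(Z) = 10*13 - (-1*3)²
= 130 - 9 = 121

121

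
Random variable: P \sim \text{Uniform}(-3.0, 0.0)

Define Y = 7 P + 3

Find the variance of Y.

For Y = aP + b: Var(Y) = a² * Var(P)
Var(P) = (0 + 3)^2/12 = 0.75
Var(Y) = 7² * 0.75 = 49 * 0.75 = 36.75

36.75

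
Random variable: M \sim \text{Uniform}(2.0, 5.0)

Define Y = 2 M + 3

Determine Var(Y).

For Y = aM + b: Var(Y) = a² * Var(M)
Var(M) = (5 - 2)^2/12 = 0.75
Var(Y) = 2² * 0.75 = 4 * 0.75 = 3

3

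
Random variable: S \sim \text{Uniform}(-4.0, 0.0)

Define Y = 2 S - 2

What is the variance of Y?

For Y = aS + b: Var(Y) = a² * Var(S)
Var(S) = (0 + 4)^2/12 = 1.3333333
Var(Y) = 2² * 1.3333333 = 4 * 1.3333333 = 5.3333333

5.3333333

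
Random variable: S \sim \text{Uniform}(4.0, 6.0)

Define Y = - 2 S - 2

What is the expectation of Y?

For Y = -2S - 2:
E[Y] = -2 * E[S] - 2
E[S] = (4 + 6)/2 = 5
E[Y] = -2 * 5 - 2 = -12

-12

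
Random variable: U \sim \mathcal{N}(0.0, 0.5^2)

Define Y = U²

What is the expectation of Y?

Using E[X²] = Var(X) + (E[X])²:
E[U] = 0
Var(U) = 0.5^2 = 0.25
E[U²] = 0.25 + 0² = 0.25 + 0 = 0.25

0.25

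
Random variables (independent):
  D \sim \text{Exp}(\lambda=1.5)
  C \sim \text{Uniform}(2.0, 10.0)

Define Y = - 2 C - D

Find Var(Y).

For independent RVs: Var(aX + bY) = a²Var(X) + b²Var(Y)
Var(D) = 0.44444444
Var(C) = 5.3333333
Var(Y) = (-1)²*0.44444444 + (-2)²*5.3333333
= 1*0.44444444 + 4*5.3333333 = 21.777778

21.777778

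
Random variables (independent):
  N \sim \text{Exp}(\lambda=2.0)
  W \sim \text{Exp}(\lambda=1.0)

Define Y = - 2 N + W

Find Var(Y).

For independent RVs: Var(aX + bY) = a²Var(X) + b²Var(Y)
Var(N) = 0.25
Var(W) = 1
Var(Y) = (-2)²*0.25 + 1²*1
= 4*0.25 + 1*1 = 2

2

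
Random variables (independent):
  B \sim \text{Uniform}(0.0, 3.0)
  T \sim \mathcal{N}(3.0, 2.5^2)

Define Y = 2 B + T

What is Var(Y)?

For independent RVs: Var(aX + bY) = a²Var(X) + b²Var(Y)
Var(B) = 0.75
Var(T) = 6.25
Var(Y) = 2²*0.75 + 1²*6.25
= 4*0.75 + 1*6.25 = 9.25

9.25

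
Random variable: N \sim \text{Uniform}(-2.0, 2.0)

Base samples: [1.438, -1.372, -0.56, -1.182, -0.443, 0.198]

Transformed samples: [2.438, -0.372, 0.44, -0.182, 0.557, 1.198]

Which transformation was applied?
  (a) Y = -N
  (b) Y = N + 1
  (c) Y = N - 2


Checking option (b) Y = N + 1:
  N = 1.438 -> Y = 2.438 ✓
  N = -1.372 -> Y = -0.372 ✓
  N = -0.56 -> Y = 0.44 ✓
All samples match this transformation.

(b) N + 1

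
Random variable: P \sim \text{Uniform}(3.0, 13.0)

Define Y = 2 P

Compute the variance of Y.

For Y = aP + b: Var(Y) = a² * Var(P)
Var(P) = (13 - 3)^2/12 = 8.3333333
Var(Y) = 2² * 8.3333333 = 4 * 8.3333333 = 33.333333

33.333333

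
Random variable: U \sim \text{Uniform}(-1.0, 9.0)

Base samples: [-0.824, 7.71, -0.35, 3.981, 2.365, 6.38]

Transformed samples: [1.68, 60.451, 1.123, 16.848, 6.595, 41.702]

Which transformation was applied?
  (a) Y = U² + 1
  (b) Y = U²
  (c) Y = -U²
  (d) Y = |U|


Checking option (a) Y = U² + 1:
  U = -0.824 -> Y = 1.68 ✓
  U = 7.71 -> Y = 60.451 ✓
  U = -0.35 -> Y = 1.123 ✓
All samples match this transformation.

(a) U² + 1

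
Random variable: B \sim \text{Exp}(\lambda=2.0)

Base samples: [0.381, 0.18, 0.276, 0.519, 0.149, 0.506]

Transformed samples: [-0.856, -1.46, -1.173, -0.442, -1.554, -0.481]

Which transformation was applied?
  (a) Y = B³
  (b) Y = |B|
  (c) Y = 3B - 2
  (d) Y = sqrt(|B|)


Checking option (c) Y = 3B - 2:
  B = 0.381 -> Y = -0.856 ✓
  B = 0.18 -> Y = -1.46 ✓
  B = 0.276 -> Y = -1.173 ✓
All samples match this transformation.

(c) 3B - 2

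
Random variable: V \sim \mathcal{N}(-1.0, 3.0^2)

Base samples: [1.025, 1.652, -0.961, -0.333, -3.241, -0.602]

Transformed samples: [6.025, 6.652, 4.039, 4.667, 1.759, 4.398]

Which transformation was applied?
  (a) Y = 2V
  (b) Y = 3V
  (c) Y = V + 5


Checking option (c) Y = V + 5:
  V = 1.025 -> Y = 6.025 ✓
  V = 1.652 -> Y = 6.652 ✓
  V = -0.961 -> Y = 4.039 ✓
All samples match this transformation.

(c) V + 5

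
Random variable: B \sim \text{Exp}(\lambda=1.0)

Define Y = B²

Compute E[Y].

E[B²] = Var(B) + (E[B])² = 1 + 1 = 2

2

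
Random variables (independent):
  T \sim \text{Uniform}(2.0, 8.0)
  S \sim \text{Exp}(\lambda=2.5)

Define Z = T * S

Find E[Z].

For independent RVs: E[XY] = E[X]*E[Y]
E[T] = 5
E[S] = 0.4
E[Z] = 5 * 0.4 = 2

2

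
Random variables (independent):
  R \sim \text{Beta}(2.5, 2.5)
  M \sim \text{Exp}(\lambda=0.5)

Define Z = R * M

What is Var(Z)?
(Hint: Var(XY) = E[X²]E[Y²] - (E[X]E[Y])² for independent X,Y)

Var(XY) = E[X²]E[Y²] - (E[X]E[Y])²
E[R] = 0.5, Var(R) = 0.041666667
E[M] = 2, Var(M) = 4
E[R²] = 0.041666667 + 0.5² = 0.29166667
E[M²] = 4 + 2² = 8
Var(Z) = 0.29166667*8 - (0.5*2)²
= 2.3333333 - 1 = 1.3333333

1.3333333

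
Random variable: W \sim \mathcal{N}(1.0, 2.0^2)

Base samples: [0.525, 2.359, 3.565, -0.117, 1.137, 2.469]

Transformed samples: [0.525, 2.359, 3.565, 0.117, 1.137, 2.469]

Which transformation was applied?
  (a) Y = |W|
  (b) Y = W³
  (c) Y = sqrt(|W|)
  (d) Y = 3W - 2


Checking option (a) Y = |W|:
  W = 0.525 -> Y = 0.525 ✓
  W = 2.359 -> Y = 2.359 ✓
  W = 3.565 -> Y = 3.565 ✓
All samples match this transformation.

(a) |W|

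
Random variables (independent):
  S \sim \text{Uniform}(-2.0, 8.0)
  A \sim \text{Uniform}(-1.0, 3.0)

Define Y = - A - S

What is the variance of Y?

For independent RVs: Var(aX + bY) = a²Var(X) + b²Var(Y)
Var(S) = 8.3333333
Var(A) = 1.3333333
Var(Y) = (-1)²*8.3333333 + (-1)²*1.3333333
= 1*8.3333333 + 1*1.3333333 = 9.6666667

9.6666667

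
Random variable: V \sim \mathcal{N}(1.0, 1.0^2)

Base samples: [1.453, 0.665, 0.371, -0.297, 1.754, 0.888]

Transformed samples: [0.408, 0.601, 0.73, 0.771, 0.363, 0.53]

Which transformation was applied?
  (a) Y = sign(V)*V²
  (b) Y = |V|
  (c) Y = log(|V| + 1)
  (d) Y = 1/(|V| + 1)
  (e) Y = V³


Checking option (d) Y = 1/(|V| + 1):
  V = 1.453 -> Y = 0.408 ✓
  V = 0.665 -> Y = 0.601 ✓
  V = 0.371 -> Y = 0.73 ✓
All samples match this transformation.

(d) 1/(|V| + 1)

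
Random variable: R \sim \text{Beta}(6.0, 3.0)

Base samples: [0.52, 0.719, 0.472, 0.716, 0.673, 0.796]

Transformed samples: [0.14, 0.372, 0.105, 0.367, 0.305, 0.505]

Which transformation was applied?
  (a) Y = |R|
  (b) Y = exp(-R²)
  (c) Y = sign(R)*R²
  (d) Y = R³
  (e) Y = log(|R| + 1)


Checking option (d) Y = R³:
  R = 0.52 -> Y = 0.14 ✓
  R = 0.719 -> Y = 0.372 ✓
  R = 0.472 -> Y = 0.105 ✓
All samples match this transformation.

(d) R³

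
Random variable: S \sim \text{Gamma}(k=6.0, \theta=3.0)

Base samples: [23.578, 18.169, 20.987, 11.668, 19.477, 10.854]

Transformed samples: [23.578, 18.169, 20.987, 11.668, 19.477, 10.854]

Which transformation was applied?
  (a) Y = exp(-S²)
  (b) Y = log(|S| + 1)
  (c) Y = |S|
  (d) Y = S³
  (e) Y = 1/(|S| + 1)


Checking option (c) Y = |S|:
  S = 23.578 -> Y = 23.578 ✓
  S = 18.169 -> Y = 18.169 ✓
  S = 20.987 -> Y = 20.987 ✓
All samples match this transformation.

(c) |S|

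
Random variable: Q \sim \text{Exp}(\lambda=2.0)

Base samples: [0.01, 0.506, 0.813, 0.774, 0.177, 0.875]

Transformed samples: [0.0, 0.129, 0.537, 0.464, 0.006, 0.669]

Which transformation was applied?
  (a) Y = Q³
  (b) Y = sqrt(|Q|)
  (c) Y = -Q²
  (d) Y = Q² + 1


Checking option (a) Y = Q³:
  Q = 0.01 -> Y = 0.0 ✓
  Q = 0.506 -> Y = 0.129 ✓
  Q = 0.813 -> Y = 0.537 ✓
All samples match this transformation.

(a) Q³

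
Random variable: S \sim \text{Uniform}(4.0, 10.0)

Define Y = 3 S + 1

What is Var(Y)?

For Y = aS + b: Var(Y) = a² * Var(S)
Var(S) = (10 - 4)^2/12 = 3
Var(Y) = 3² * 3 = 9 * 3 = 27

27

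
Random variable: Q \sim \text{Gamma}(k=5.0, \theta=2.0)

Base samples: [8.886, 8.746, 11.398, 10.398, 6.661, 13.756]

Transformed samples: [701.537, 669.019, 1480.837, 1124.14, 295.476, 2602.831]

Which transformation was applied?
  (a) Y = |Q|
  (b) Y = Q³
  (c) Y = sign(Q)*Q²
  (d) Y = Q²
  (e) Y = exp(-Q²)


Checking option (b) Y = Q³:
  Q = 8.886 -> Y = 701.537 ✓
  Q = 8.746 -> Y = 669.019 ✓
  Q = 11.398 -> Y = 1480.837 ✓
All samples match this transformation.

(b) Q³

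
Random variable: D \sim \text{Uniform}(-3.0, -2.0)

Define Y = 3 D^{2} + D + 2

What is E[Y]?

E[Y] = 3*E[D²] + 1*E[D] + 2
E[D] = -2.5
E[D²] = Var(D) + (E[D])² = 0.083333333 + 6.25 = 6.3333333
E[Y] = 3*6.3333333 + 1*(-2.5) + 2 = 18.5

18.5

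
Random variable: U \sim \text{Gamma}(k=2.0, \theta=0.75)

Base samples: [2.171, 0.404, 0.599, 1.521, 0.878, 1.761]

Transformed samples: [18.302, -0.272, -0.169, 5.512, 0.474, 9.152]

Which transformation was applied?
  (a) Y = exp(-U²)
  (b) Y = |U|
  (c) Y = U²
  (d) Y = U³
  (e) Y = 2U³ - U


Checking option (e) Y = 2U³ - U:
  U = 2.171 -> Y = 18.302 ✓
  U = 0.404 -> Y = -0.272 ✓
  U = 0.599 -> Y = -0.169 ✓
All samples match this transformation.

(e) 2U³ - U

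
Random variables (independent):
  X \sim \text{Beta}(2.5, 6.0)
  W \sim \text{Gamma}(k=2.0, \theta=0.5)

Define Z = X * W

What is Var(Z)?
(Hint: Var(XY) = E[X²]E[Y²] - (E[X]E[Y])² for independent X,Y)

Var(XY) = E[X²]E[Y²] - (E[X]E[Y])²
E[X] = 0.29411765, Var(X) = 0.021853943
E[W] = 1, Var(W) = 0.5
E[X²] = 0.021853943 + 0.29411765² = 0.10835913
E[W²] = 0.5 + 1² = 1.5
Var(Z) = 0.10835913*1.5 - (0.29411765*1)²
= 0.1625387 - 0.08650519 = 0.076033509

0.076033509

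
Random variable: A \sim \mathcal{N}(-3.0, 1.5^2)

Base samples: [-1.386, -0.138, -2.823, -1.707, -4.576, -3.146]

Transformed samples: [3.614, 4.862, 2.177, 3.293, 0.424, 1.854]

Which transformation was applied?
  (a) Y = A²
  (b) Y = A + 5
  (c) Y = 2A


Checking option (b) Y = A + 5:
  A = -1.386 -> Y = 3.614 ✓
  A = -0.138 -> Y = 4.862 ✓
  A = -2.823 -> Y = 2.177 ✓
All samples match this transformation.

(b) A + 5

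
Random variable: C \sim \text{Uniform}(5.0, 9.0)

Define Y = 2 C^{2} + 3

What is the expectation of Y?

E[Y] = 2*E[C²] + 3
E[C] = 7
E[C²] = Var(C) + (E[C])² = 1.3333333 + 49 = 50.333333
E[Y] = 2*50.333333 + 3 = 103.66667

103.66667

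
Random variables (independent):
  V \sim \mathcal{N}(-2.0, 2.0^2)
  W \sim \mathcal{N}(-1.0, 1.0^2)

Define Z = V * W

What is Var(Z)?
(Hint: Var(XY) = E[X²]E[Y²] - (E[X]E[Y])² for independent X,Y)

Var(XY) = E[X²]E[Y²] - (E[X]E[Y])²
E[V] = -2, Var(V) = 4
E[W] = -1, Var(W) = 1
E[V²] = 4 + (-2)² = 8
E[W²] = 1 + (-1)² = 2
Var(Z) = 8*2 - (-2*(-1))²
= 16 - 4 = 12

12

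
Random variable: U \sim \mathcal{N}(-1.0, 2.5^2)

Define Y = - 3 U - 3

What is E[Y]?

For Y = -3U - 3:
E[Y] = -3 * E[U] - 3
E[U] = -1.0 = -1
E[Y] = -3 * (-1) - 3 = 0

0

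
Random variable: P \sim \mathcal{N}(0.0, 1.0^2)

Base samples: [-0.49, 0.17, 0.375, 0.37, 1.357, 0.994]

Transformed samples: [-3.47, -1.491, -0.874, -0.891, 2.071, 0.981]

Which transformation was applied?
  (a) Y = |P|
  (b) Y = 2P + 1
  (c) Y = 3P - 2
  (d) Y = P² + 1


Checking option (c) Y = 3P - 2:
  P = -0.49 -> Y = -3.47 ✓
  P = 0.17 -> Y = -1.491 ✓
  P = 0.375 -> Y = -0.874 ✓
All samples match this transformation.

(c) 3P - 2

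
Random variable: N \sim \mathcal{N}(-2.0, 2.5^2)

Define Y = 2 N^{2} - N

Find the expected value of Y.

E[Y] = 2*E[N²] - 1*E[N]
E[N] = -2
E[N²] = Var(N) + (E[N])² = 6.25 + 4 = 10.25
E[Y] = 2*10.25 - 1*(-2) = 22.5

22.5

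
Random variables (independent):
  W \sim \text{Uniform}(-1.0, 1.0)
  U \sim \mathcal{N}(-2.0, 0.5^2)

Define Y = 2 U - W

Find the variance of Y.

For independent RVs: Var(aX + bY) = a²Var(X) + b²Var(Y)
Var(W) = 0.33333333
Var(U) = 0.25
Var(Y) = (-1)²*0.33333333 + 2²*0.25
= 1*0.33333333 + 4*0.25 = 1.3333333

1.3333333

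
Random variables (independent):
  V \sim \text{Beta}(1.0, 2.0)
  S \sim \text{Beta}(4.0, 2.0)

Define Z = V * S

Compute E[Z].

For independent RVs: E[XY] = E[X]*E[Y]
E[V] = 0.33333333
E[S] = 0.66666667
E[Z] = 0.33333333 * 0.66666667 = 0.22222222

0.22222222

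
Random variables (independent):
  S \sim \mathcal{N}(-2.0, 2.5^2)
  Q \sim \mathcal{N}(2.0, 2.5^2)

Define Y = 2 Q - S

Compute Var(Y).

For independent RVs: Var(aX + bY) = a²Var(X) + b²Var(Y)
Var(S) = 6.25
Var(Q) = 6.25
Var(Y) = (-1)²*6.25 + 2²*6.25
= 1*6.25 + 4*6.25 = 31.25

31.25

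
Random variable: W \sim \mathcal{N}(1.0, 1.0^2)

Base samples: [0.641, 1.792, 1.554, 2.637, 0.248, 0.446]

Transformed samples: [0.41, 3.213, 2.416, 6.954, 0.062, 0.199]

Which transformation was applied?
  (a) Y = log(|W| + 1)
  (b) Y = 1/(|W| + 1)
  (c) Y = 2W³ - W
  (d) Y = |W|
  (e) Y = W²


Checking option (e) Y = W²:
  W = 0.641 -> Y = 0.41 ✓
  W = 1.792 -> Y = 3.213 ✓
  W = 1.554 -> Y = 2.416 ✓
All samples match this transformation.

(e) W²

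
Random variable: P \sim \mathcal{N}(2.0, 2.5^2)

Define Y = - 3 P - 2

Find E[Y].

For Y = -3P - 2:
E[Y] = -3 * E[P] - 2
E[P] = 2.0 = 2
E[Y] = -3 * 2 - 2 = -8

-8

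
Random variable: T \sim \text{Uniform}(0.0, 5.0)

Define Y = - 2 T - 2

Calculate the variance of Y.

For Y = aT + b: Var(Y) = a² * Var(T)
Var(T) = (5 - 0)^2/12 = 2.0833333
Var(Y) = (-2)² * 2.0833333 = 4 * 2.0833333 = 8.3333333

8.3333333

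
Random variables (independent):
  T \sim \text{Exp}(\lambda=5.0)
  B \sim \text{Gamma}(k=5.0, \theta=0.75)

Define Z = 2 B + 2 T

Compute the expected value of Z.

E[Z] = 2*E[T] + 2*E[B]
E[T] = 0.2
E[B] = 3.75
E[Z] = 2*0.2 + 2*3.75 = 7.9

7.9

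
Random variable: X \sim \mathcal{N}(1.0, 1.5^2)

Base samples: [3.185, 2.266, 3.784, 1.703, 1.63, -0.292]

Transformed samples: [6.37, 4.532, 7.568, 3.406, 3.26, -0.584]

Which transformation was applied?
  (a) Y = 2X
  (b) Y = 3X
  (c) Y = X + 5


Checking option (a) Y = 2X:
  X = 3.185 -> Y = 6.37 ✓
  X = 2.266 -> Y = 4.532 ✓
  X = 3.784 -> Y = 7.568 ✓
All samples match this transformation.

(a) 2X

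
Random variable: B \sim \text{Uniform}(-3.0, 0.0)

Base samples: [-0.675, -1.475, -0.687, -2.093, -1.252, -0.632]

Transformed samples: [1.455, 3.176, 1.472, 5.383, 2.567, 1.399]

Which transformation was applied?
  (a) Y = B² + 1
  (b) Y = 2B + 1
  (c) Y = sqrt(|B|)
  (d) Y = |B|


Checking option (a) Y = B² + 1:
  B = -0.675 -> Y = 1.455 ✓
  B = -1.475 -> Y = 3.176 ✓
  B = -0.687 -> Y = 1.472 ✓
All samples match this transformation.

(a) B² + 1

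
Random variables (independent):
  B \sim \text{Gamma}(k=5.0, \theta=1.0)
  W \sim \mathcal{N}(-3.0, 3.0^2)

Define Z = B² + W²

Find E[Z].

E[Z] = E[B²] + E[W²]
E[B²] = Var(B) + E[B]² = 5 + 25 = 30
E[W²] = Var(W) + E[W]² = 9 + 9 = 18
E[Z] = 30 + 18 = 48

48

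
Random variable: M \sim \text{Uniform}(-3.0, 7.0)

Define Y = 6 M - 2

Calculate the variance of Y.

For Y = aM + b: Var(Y) = a² * Var(M)
Var(M) = (7 + 3)^2/12 = 8.3333333
Var(Y) = 6² * 8.3333333 = 36 * 8.3333333 = 300

300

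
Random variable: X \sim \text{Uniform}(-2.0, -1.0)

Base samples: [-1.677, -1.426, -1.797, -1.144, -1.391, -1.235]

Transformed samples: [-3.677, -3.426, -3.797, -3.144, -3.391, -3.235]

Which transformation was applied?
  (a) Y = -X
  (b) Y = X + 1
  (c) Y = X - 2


Checking option (c) Y = X - 2:
  X = -1.677 -> Y = -3.677 ✓
  X = -1.426 -> Y = -3.426 ✓
  X = -1.797 -> Y = -3.797 ✓
All samples match this transformation.

(c) X - 2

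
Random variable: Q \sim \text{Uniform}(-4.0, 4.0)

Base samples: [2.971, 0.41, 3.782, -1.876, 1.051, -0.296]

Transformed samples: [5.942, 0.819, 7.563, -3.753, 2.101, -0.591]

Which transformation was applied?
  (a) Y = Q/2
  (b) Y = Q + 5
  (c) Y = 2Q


Checking option (c) Y = 2Q:
  Q = 2.971 -> Y = 5.942 ✓
  Q = 0.41 -> Y = 0.819 ✓
  Q = 3.782 -> Y = 7.563 ✓
All samples match this transformation.

(c) 2Q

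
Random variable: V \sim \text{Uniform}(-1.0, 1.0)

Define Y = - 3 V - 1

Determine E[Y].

For Y = -3V - 1:
E[Y] = -3 * E[V] - 1
E[V] = (-1 + 1)/2 = 0
E[Y] = -3 * 0 - 1 = -1

-1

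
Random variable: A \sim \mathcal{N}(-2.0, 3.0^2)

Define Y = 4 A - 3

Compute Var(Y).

For Y = aA + b: Var(Y) = a² * Var(A)
Var(A) = 3.0^2 = 9
Var(Y) = 4² * 9 = 16 * 9 = 144

144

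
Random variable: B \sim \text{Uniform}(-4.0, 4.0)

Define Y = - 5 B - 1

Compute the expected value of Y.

For Y = -5B - 1:
E[Y] = -5 * E[B] - 1
E[B] = (-4 + 4)/2 = 0
E[Y] = -5 * 0 - 1 = -1

-1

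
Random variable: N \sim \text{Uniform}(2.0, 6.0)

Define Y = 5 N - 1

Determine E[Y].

For Y = 5N - 1:
E[Y] = 5 * E[N] - 1
E[N] = (2 + 6)/2 = 4
E[Y] = 5 * 4 - 1 = 19

19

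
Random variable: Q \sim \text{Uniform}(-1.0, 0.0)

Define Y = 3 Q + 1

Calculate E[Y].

For Y = 3Q + 1:
E[Y] = 3 * E[Q] + 1
E[Q] = (-1 + 0)/2 = -0.5
E[Y] = 3 * (-0.5) + 1 = -0.5

-0.5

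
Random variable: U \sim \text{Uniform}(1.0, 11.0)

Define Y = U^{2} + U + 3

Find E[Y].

E[Y] = 1*E[U²] + 1*E[U] + 3
E[U] = 6
E[U²] = Var(U) + (E[U])² = 8.3333333 + 36 = 44.333333
E[Y] = 1*44.333333 + 1*6 + 3 = 53.333333

53.333333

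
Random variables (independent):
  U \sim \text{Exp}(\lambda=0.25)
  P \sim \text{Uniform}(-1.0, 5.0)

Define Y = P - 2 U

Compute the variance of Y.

For independent RVs: Var(aX + bY) = a²Var(X) + b²Var(Y)
Var(U) = 16
Var(P) = 3
Var(Y) = (-2)²*16 + 1²*3
= 4*16 + 1*3 = 67

67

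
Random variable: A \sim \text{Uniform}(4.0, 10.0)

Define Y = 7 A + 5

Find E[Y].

For Y = 7A + 5:
E[Y] = 7 * E[A] + 5
E[A] = (4 + 10)/2 = 7
E[Y] = 7 * 7 + 5 = 54

54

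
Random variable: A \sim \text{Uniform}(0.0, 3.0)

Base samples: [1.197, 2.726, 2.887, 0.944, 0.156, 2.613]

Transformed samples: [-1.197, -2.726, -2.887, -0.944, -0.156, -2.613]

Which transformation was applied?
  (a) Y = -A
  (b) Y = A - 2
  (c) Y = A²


Checking option (a) Y = -A:
  A = 1.197 -> Y = -1.197 ✓
  A = 2.726 -> Y = -2.726 ✓
  A = 2.887 -> Y = -2.887 ✓
All samples match this transformation.

(a) -A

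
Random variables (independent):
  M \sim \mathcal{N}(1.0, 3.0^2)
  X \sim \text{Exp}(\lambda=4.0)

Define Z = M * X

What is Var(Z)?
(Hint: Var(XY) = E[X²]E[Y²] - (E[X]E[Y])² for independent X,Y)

Var(XY) = E[X²]E[Y²] - (E[X]E[Y])²
E[M] = 1, Var(M) = 9
E[X] = 0.25, Var(X) = 0.0625
E[M²] = 9 + 1² = 10
E[X²] = 0.0625 + 0.25² = 0.125
Var(Z) = 10*0.125 - (1*0.25)²
= 1.25 - 0.0625 = 1.1875

1.1875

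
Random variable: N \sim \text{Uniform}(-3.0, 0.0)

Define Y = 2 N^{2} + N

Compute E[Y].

E[Y] = 2*E[N²] + 1*E[N]
E[N] = -1.5
E[N²] = Var(N) + (E[N])² = 0.75 + 2.25 = 3
E[Y] = 2*3 + 1*(-1.5) = 4.5

4.5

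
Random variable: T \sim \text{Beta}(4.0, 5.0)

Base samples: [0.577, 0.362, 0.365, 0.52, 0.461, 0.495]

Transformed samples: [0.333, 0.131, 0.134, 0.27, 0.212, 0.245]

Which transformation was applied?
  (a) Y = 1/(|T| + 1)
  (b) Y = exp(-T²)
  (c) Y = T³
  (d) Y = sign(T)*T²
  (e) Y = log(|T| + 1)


Checking option (d) Y = sign(T)*T²:
  T = 0.577 -> Y = 0.333 ✓
  T = 0.362 -> Y = 0.131 ✓
  T = 0.365 -> Y = 0.134 ✓
All samples match this transformation.

(d) sign(T)*T²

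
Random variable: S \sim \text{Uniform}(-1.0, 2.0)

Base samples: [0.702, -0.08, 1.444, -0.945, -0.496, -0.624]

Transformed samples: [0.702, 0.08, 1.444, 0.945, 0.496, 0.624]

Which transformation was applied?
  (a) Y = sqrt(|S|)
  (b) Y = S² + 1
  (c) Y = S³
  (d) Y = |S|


Checking option (d) Y = |S|:
  S = 0.702 -> Y = 0.702 ✓
  S = -0.08 -> Y = 0.08 ✓
  S = 1.444 -> Y = 1.444 ✓
All samples match this transformation.

(d) |S|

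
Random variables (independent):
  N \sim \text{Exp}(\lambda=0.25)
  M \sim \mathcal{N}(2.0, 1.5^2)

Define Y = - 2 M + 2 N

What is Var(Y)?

For independent RVs: Var(aX + bY) = a²Var(X) + b²Var(Y)
Var(N) = 16
Var(M) = 2.25
Var(Y) = 2²*16 + (-2)²*2.25
= 4*16 + 4*2.25 = 73

73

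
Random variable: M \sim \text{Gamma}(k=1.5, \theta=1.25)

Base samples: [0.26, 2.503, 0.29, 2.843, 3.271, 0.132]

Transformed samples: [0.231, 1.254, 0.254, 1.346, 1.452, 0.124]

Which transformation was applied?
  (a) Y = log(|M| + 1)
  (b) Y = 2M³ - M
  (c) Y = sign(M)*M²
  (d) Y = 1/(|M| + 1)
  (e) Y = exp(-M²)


Checking option (a) Y = log(|M| + 1):
  M = 0.26 -> Y = 0.231 ✓
  M = 2.503 -> Y = 1.254 ✓
  M = 0.29 -> Y = 0.254 ✓
All samples match this transformation.

(a) log(|M| + 1)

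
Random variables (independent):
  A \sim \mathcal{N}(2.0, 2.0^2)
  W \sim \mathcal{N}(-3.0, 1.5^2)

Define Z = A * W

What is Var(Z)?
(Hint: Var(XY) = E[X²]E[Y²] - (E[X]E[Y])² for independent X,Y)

Var(XY) = E[X²]E[Y²] - (E[X]E[Y])²
E[A] = 2, Var(A) = 4
E[W] = -3, Var(W) = 2.25
E[A²] = 4 + 2² = 8
E[W²] = 2.25 + (-3)² = 11.25
Var(Z) = 8*11.25 - (2*(-3))²
= 90 - 36 = 54

54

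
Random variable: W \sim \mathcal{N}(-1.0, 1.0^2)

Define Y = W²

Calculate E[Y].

Using E[X²] = Var(X) + (E[X])²:
E[W] = -1
Var(W) = 1.0^2 = 1
E[W²] = 1 + (-1)² = 1 + 1 = 2

2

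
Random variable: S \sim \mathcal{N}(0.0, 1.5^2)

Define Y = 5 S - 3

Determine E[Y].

For Y = 5S - 3:
E[Y] = 5 * E[S] - 3
E[S] = 0.0 = 0
E[Y] = 5 * 0 - 3 = -3

-3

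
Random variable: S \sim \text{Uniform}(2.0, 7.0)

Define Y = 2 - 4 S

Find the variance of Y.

For Y = aS + b: Var(Y) = a² * Var(S)
Var(S) = (7 - 2)^2/12 = 2.0833333
Var(Y) = (-4)² * 2.0833333 = 16 * 2.0833333 = 33.333333

33.333333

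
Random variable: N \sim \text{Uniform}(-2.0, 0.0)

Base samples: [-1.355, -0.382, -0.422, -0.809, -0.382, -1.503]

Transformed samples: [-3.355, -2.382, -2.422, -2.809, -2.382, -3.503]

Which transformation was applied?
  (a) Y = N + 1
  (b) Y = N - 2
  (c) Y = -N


Checking option (b) Y = N - 2:
  N = -1.355 -> Y = -3.355 ✓
  N = -0.382 -> Y = -2.382 ✓
  N = -0.422 -> Y = -2.422 ✓
All samples match this transformation.

(b) N - 2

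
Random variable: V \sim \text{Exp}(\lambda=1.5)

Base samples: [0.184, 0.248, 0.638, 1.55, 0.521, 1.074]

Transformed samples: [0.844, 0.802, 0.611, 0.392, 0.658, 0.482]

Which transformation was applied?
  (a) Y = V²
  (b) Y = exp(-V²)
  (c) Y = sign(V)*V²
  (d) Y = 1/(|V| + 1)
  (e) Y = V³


Checking option (d) Y = 1/(|V| + 1):
  V = 0.184 -> Y = 0.844 ✓
  V = 0.248 -> Y = 0.802 ✓
  V = 0.638 -> Y = 0.611 ✓
All samples match this transformation.

(d) 1/(|V| + 1)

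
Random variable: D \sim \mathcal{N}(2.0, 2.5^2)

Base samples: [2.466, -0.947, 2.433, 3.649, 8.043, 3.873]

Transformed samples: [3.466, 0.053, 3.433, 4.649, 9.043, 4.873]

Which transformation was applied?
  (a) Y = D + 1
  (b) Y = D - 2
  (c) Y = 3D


Checking option (a) Y = D + 1:
  D = 2.466 -> Y = 3.466 ✓
  D = -0.947 -> Y = 0.053 ✓
  D = 2.433 -> Y = 3.433 ✓
All samples match this transformation.

(a) D + 1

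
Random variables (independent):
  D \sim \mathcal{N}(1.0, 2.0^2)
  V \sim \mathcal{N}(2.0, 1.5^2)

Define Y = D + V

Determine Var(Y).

For independent RVs: Var(aX + bY) = a²Var(X) + b²Var(Y)
Var(D) = 4
Var(V) = 2.25
Var(Y) = 1²*4 + 1²*2.25
= 1*4 + 1*2.25 = 6.25

6.25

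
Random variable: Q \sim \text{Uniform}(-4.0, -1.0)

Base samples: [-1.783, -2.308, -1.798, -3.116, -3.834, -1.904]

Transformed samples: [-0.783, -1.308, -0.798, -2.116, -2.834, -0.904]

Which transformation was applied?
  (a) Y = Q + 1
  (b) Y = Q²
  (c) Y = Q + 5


Checking option (a) Y = Q + 1:
  Q = -1.783 -> Y = -0.783 ✓
  Q = -2.308 -> Y = -1.308 ✓
  Q = -1.798 -> Y = -0.798 ✓
All samples match this transformation.

(a) Q + 1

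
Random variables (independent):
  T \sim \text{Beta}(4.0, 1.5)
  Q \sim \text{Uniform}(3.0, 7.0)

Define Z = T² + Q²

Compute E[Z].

E[Z] = E[T²] + E[Q²]
E[T²] = Var(T) + E[T]² = 0.03051494 + 0.52892562 = 0.55944056
E[Q²] = Var(Q) + E[Q]² = 1.3333333 + 25 = 26.333333
E[Z] = 0.55944056 + 26.333333 = 26.892774

26.892774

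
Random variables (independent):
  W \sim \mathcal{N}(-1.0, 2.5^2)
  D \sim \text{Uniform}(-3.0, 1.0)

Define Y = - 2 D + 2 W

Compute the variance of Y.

For independent RVs: Var(aX + bY) = a²Var(X) + b²Var(Y)
Var(W) = 6.25
Var(D) = 1.3333333
Var(Y) = 2²*6.25 + (-2)²*1.3333333
= 4*6.25 + 4*1.3333333 = 30.333333

30.333333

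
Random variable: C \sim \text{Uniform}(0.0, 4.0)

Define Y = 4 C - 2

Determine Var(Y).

For Y = aC + b: Var(Y) = a² * Var(C)
Var(C) = (4 - 0)^2/12 = 1.3333333
Var(Y) = 4² * 1.3333333 = 16 * 1.3333333 = 21.333333

21.333333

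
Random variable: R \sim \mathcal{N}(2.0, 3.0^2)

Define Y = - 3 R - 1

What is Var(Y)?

For Y = aR + b: Var(Y) = a² * Var(R)
Var(R) = 3.0^2 = 9
Var(Y) = (-3)² * 9 = 9 * 9 = 81

81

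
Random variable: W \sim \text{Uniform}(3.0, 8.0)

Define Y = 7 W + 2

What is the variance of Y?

For Y = aW + b: Var(Y) = a² * Var(W)
Var(W) = (8 - 3)^2/12 = 2.0833333
Var(Y) = 7² * 2.0833333 = 49 * 2.0833333 = 102.08333

102.08333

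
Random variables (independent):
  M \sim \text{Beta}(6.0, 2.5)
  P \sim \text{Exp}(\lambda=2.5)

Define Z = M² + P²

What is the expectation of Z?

E[Z] = E[M²] + E[P²]
E[M²] = Var(M) + E[M]² = 0.021853943 + 0.4982699 = 0.52012384
E[P²] = Var(P) + E[P]² = 0.16 + 0.16 = 0.32
E[Z] = 0.52012384 + 0.32 = 0.84012384

0.84012384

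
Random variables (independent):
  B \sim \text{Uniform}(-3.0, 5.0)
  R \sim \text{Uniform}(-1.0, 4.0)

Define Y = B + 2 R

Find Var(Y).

For independent RVs: Var(aX + bY) = a²Var(X) + b²Var(Y)
Var(B) = 5.3333333
Var(R) = 2.0833333
Var(Y) = 1²*5.3333333 + 2²*2.0833333
= 1*5.3333333 + 4*2.0833333 = 13.666667

13.666667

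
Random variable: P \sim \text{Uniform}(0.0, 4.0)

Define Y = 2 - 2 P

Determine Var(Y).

For Y = aP + b: Var(Y) = a² * Var(P)
Var(P) = (4 - 0)^2/12 = 1.3333333
Var(Y) = (-2)² * 1.3333333 = 4 * 1.3333333 = 5.3333333

5.3333333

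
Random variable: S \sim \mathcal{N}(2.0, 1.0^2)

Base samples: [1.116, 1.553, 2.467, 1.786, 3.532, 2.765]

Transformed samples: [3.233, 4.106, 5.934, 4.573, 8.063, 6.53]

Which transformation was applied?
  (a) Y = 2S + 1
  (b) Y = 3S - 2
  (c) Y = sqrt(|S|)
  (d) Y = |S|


Checking option (a) Y = 2S + 1:
  S = 1.116 -> Y = 3.233 ✓
  S = 1.553 -> Y = 4.106 ✓
  S = 2.467 -> Y = 5.934 ✓
All samples match this transformation.

(a) 2S + 1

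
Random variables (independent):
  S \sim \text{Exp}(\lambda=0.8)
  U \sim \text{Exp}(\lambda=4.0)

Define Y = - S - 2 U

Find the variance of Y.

For independent RVs: Var(aX + bY) = a²Var(X) + b²Var(Y)
Var(S) = 1.5625
Var(U) = 0.0625
Var(Y) = (-1)²*1.5625 + (-2)²*0.0625
= 1*1.5625 + 4*0.0625 = 1.8125

1.8125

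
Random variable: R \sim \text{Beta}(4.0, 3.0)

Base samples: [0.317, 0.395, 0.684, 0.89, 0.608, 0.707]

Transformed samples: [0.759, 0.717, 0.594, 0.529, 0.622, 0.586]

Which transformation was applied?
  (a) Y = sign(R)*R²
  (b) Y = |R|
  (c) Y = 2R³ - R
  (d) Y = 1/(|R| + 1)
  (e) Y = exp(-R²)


Checking option (d) Y = 1/(|R| + 1):
  R = 0.317 -> Y = 0.759 ✓
  R = 0.395 -> Y = 0.717 ✓
  R = 0.684 -> Y = 0.594 ✓
All samples match this transformation.

(d) 1/(|R| + 1)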